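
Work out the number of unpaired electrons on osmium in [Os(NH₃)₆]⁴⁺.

Ligand charges: ammonia is neutral. With an overall charge of +4 the osmium centre must be in the +4 oxidation state.
Group 8 minus oxidation state 4 gives a d⁴ configuration.
The spin state decides the count: a 5d ion has a large Δₒ and is invariably low-spin.
An octahedral low-spin d⁴ ion is t₂g⁴e_g⁰, giving 2 unpaired electrons.

2 unpaired electrons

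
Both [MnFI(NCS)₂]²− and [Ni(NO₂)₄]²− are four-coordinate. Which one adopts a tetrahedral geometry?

For [MnFI(NCS)₂]²−: Summing ligand charges against the −2 overall charge gives an oxidation state of +2 for manganese. Manganese is a group-7 element; Mn(II) is therefore d⁵. A high-spin d⁵ ion has zero CFSE in either geometry, so four ligands adopt the sterically favoured tetrahedral geometry. → tetrahedral.
For [Ni(NO₂)₄]²−: Ligand charges: each nitro (N-bound nitrite) is −1. With an overall charge of −2 the nickel centre must be in the +2 oxidation state. Nickel is a group-10 element; Ni(II) is therefore d⁸. Nitro (N-bound nitrite) is a strong-field ligand (high in the spectrochemical series). A 3d d⁸ ion with strong-field ligands gains enough CFSE to favour square planar over tetrahedral. → square planar.

[MnFI(NCS)₂]²−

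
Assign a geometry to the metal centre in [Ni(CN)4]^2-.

square planar

Summing ligand charges against the −2 overall charge gives an oxidation state of +2 for nickel.
Ni sits in group 10, so the d-electron count is 10 − 2 = 8.
With 4 monodentate ligands the coordination number is 4.
Cyanide is a strong-field ligand (high in the spectrochemical series).
A 3d d⁸ ion with strong-field ligands gains enough CFSE to favour square planar over tetrahedral.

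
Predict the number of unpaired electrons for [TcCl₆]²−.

3

Summing ligand charges against the −2 overall charge gives an oxidation state of +4 for technetium.
Technetium is a group-7 element; Tc(IV) is therefore d³.
In an octahedral field the d³ configuration is t₂g³e_g⁰ (only one arrangement possible), giving 3 unpaired electrons.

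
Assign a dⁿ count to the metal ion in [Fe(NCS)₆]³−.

d5

Summing ligand charges against the −3 overall charge gives an oxidation state of +3 for iron.
Fe sits in group 8, so the d-electron count is 8 − 3 = 5.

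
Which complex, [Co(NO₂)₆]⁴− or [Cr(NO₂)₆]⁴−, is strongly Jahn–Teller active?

[Co(NO₂)₆]⁴−: Summing ligand charges against the −4 overall charge gives an oxidation state of +2 for cobalt. Cobalt is a group-9 element; Co(II) is therefore d⁷. Nitro (N-bound nitrite) is a strong-field ligand (high in the spectrochemical series) for a first-row metal, so the complex is low-spin. The t₂g⁶e_g¹ (low-spin) configuration has an unevenly filled e_g set; the Jahn–Teller theorem predicts a tetragonal distortion (typically axial elongation) to lift the degeneracy.
[Cr(NO₂)₆]⁴−: Each nitro (N-bound nitrite) is −1; balancing the −4 overall charge requires Cr(II). Group 6 minus oxidation state 2 gives a d⁴ configuration. Nitro (N-bound nitrite) is a strong-field ligand (high in the spectrochemical series) for a first-row metal, so the complex is low-spin. The d⁴ configuration leaves the e_g set evenly filled (or empty) — no strong Jahn–Teller driving force.

[Co(NO₂)₆]⁴−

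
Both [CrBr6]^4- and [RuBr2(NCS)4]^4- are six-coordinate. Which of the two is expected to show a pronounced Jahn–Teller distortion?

[CrBr6]^4-: Summing ligand charges against the −4 overall charge gives an oxidation state of +2 for chromium. Group 6 minus oxidation state 2 gives a d⁴ configuration. Bromide is a weak-field ligand for a first-row metal, so the complex is high-spin. The t₂g³e_g¹ (high-spin) configuration has an unevenly filled e_g set; the Jahn–Teller theorem predicts a tetragonal distortion (typically axial elongation) to lift the degeneracy.
[RuBr2(NCS)4]^4-: Each bromide is −1; each isothiocyanate is −1; balancing the −4 overall charge requires Ru(II). Ru sits in group 8, so the d-electron count is 8 − 2 = 6. A 4d ion has a large Δₒ and is invariably low-spin. The d⁶ configuration leaves the e_g set evenly filled (or empty) — no strong Jahn–Teller driving force.

[CrBr6]^4-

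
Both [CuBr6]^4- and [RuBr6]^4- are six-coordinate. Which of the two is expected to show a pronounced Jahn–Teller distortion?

[CuBr6]^4-: Ligand charges: each bromide is −1. With an overall charge of −4 the copper centre must be in the +2 oxidation state. Group 11 minus oxidation state 2 gives a d⁹ configuration. The t₂g⁶e_g³ configuration has an unevenly filled e_g set; the Jahn–Teller theorem predicts a tetragonal distortion (typically axial elongation) to lift the degeneracy.
[RuBr6]^4-: Ligand charges: each bromide is −1. With an overall charge of −4 the ruthenium centre must be in the +2 oxidation state. Group 8 minus oxidation state 2 gives a d⁶ configuration. A 4d ion has a large Δₒ and is invariably low-spin. The d⁶ configuration leaves the e_g set evenly filled (or empty) — no strong Jahn–Teller driving force.

[CuBr6]^4-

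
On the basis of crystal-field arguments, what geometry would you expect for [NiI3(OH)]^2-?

Each iodide is −1; each hydroxide is −1; balancing the −2 overall charge requires Ni(II).
Group 10 minus oxidation state 2 gives a d⁸ configuration.
Coordination number: 4.
Hydroxide and iodide are weak-field ligands.
With weak-field ligands the CFSE gain from square planar is small, so a 3d d⁸ ion takes the sterically preferred tetrahedral geometry.

tetrahedral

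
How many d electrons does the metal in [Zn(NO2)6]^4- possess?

d¹⁰

Summing ligand charges against the −4 overall charge gives an oxidation state of +2 for zinc.
Zn sits in group 12, so the d-electron count is 12 − 2 = 10.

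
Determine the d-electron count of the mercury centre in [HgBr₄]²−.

Summing ligand charges against the −2 overall charge gives an oxidation state of +2 for mercury.
Group 12 minus oxidation state 2 gives a d¹⁰ configuration.

d10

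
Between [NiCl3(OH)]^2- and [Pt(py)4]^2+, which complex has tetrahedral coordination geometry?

[NiCl3(OH)]^2-

For [NiCl3(OH)]^2-: Ligand charges: each chloride is −1; each hydroxide is −1. With an overall charge of −2 the nickel centre must be in the +2 oxidation state. Group 10 minus oxidation state 2 gives a d⁸ configuration. Chloride and hydroxide are weak-field ligands. With weak-field ligands the CFSE gain from square planar is small, so a 3d d⁸ ion takes the sterically preferred tetrahedral geometry. → tetrahedral.
For [Pt(py)4]^2+: Pyridine is neutral; balancing the +2 overall charge requires Pt(II). Group 10 minus oxidation state 2 gives a d⁸ configuration. A 5d d⁸ ion has a large crystal-field splitting; square planar leaves the high-energy d_{x²−y²} orbital empty and maximises CFSE. → square planar.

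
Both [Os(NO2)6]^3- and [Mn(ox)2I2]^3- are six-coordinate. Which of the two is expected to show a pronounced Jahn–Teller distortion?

[Mn(ox)2I2]^3-

[Os(NO2)6]^3-: Summing ligand charges against the −3 overall charge gives an oxidation state of +3 for osmium. Group 8 minus oxidation state 3 gives a d⁵ configuration. A 5d ion has a large Δₒ and is invariably low-spin. The d⁵ configuration leaves the e_g set evenly filled (or empty) — no strong Jahn–Teller driving force.
[Mn(ox)2I2]^3-: Summing ligand charges against the −3 overall charge gives an oxidation state of +3 for manganese. Manganese is a group-7 element; Mn(III) is therefore d⁴. Iodide and oxalate are weak-field ligands for a first-row metal, so the complex is high-spin. The t₂g³e_g¹ (high-spin) configuration has an unevenly filled e_g set; the Jahn–Teller theorem predicts a tetragonal distortion (typically axial elongation) to lift the degeneracy.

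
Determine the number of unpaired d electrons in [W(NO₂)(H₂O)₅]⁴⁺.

1

Ligand charges: each nitro (N-bound nitrite) is −1; water is neutral. With an overall charge of +4 the tungsten centre must be in the +5 oxidation state.
W sits in group 6, so the d-electron count is 6 − 5 = 1.
In an octahedral field the d¹ configuration is t₂g¹e_g⁰ (only one arrangement possible), giving 1 unpaired electron.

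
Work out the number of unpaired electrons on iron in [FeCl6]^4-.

Each chloride is −1; balancing the −4 overall charge requires Fe(II).
Iron is a group-8 element; Fe(II) is therefore d⁶.
The spin state decides the count: Chloride is a weak-field ligand for a first-row metal, so the complex is high-spin.
An octahedral high-spin d⁶ ion is t₂g⁴e_g², giving 4 unpaired electrons.

4 unpaired electrons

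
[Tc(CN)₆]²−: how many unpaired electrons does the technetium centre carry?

Each cyanide is −1; balancing the −2 overall charge requires Tc(IV).
Group 7 minus oxidation state 4 gives a d³ configuration.
In an octahedral field the d³ configuration is t₂g³e_g⁰ (only one arrangement possible), giving 3 unpaired electrons.

3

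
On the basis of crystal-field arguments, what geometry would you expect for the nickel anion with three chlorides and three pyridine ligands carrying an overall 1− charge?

Ligand charges: each chloride is −1; pyridine is neutral. With an overall charge of −1 the nickel centre must be in the +2 oxidation state.
Group 10 minus oxidation state 2 gives a d⁸ configuration.
Coordination number: 6.
Six donors around a single metal centre give an octahedral coordination sphere.

octahedral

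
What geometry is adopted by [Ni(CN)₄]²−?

square planar

Each cyanide is −1; balancing the −2 overall charge requires Ni(II).
Nickel is a group-10 element; Ni(II) is therefore d⁸.
Coordination number: 4.
Cyanide is a strong-field ligand (high in the spectrochemical series).
A 3d d⁸ ion with strong-field ligands gains enough CFSE to favour square planar over tetrahedral.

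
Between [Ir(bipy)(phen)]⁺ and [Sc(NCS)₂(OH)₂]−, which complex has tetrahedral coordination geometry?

For [Ir(bipy)(phen)]⁺: Summing ligand charges against the +1 overall charge gives an oxidation state of +1 for iridium. Iridium is a group-9 element; Ir(I) is therefore d⁸. A 5d d⁸ ion has a large crystal-field splitting; square planar leaves the high-energy d_{x²−y²} orbital empty and maximises CFSE. → square planar.
For [Sc(NCS)₂(OH)₂]−: Summing ligand charges against the −1 overall charge gives an oxidation state of +3 for scandium. Scandium is a group-3 element; Sc(III) is therefore d⁰. A d⁰ ion has no crystal-field stabilisation preference between square planar and tetrahedral, so four ligands adopt the sterically favoured tetrahedral geometry. → tetrahedral.

[Sc(NCS)₂(OH)₂]−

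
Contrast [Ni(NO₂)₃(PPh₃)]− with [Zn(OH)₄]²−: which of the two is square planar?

[Ni(NO₂)₃(PPh₃)]−

For [Ni(NO₂)₃(PPh₃)]−: Each nitro (N-bound nitrite) is −1; triphenylphosphine is neutral; balancing the −1 overall charge requires Ni(II). Ni sits in group 10, so the d-electron count is 10 − 2 = 8. Nitro (N-bound nitrite) and triphenylphosphine are strong-field ligands (high in the spectrochemical series). A 3d d⁸ ion with strong-field ligands gains enough CFSE to favour square planar over tetrahedral. → square planar.
For [Zn(OH)₄]²−: Summing ligand charges against the −2 overall charge gives an oxidation state of +2 for zinc. Group 12 minus oxidation state 2 gives a d¹⁰ configuration. A d¹⁰ ion has no crystal-field stabilisation preference between square planar and tetrahedral, so four ligands adopt the sterically favoured tetrahedral geometry. → tetrahedral.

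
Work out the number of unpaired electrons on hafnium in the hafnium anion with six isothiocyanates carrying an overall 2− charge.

Ligand charges: each isothiocyanate is −1. With an overall charge of −2 the hafnium centre must be in the +4 oxidation state.
Hafnium is a group-4 element; Hf(IV) is therefore d⁰.
In an octahedral field the d⁰ configuration is t₂g⁰e_g⁰, giving 0 unpaired electrons.

0 unpaired electrons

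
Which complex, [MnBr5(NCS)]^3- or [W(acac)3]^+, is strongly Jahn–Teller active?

[MnBr5(NCS)]^3-: Ligand charges: each bromide is −1; each isothiocyanate is −1. With an overall charge of −3 the manganese centre must be in the +3 oxidation state. Group 7 minus oxidation state 3 gives a d⁴ configuration. Bromide and isothiocyanate are weak-field ligands for a first-row metal, so the complex is high-spin. The t₂g³e_g¹ (high-spin) configuration has an unevenly filled e_g set; the Jahn–Teller theorem predicts a tetragonal distortion (typically axial elongation) to lift the degeneracy.
[W(acac)3]^+: Each acetylacetonate is −1; balancing the +1 overall charge requires W(IV). W sits in group 6, so the d-electron count is 6 − 4 = 2. The d² configuration leaves the e_g set evenly filled (or empty) — no strong Jahn–Teller driving force.

[MnBr5(NCS)]^3-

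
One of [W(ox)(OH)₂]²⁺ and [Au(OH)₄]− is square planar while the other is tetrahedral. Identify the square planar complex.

[Au(OH)₄]−

For [W(ox)(OH)₂]²⁺: Summing ligand charges against the +2 overall charge gives an oxidation state of +6 for tungsten. W sits in group 6, so the d-electron count is 6 − 6 = 0. A d⁰ ion has no crystal-field stabilisation preference between square planar and tetrahedral, so four ligands adopt the sterically favoured tetrahedral geometry. → tetrahedral.
For [Au(OH)₄]−: Each hydroxide is −1; balancing the −1 overall charge requires Au(III). Group 11 minus oxidation state 3 gives a d⁸ configuration. A 5d d⁸ ion has a large crystal-field splitting; square planar leaves the high-energy d_{x²−y²} orbital empty and maximises CFSE. → square planar.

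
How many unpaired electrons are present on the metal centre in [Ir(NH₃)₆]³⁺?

Summing ligand charges against the +3 overall charge gives an oxidation state of +3 for iridium.
Ir sits in group 9, so the d-electron count is 9 − 3 = 6.
The spin state decides the count: a 5d ion has a large Δₒ and is invariably low-spin.
An octahedral low-spin d⁶ ion is t₂g⁶e_g⁰, giving 0 unpaired electrons.

0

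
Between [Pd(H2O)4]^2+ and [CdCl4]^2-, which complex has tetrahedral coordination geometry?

For [Pd(H2O)4]^2+: Summing ligand charges against the +2 overall charge gives an oxidation state of +2 for palladium. Pd sits in group 10, so the d-electron count is 10 − 2 = 8. A 4d d⁸ ion has a large crystal-field splitting; square planar leaves the high-energy d_{x²−y²} orbital empty and maximises CFSE. → square planar.
For [CdCl4]^2-: Summing ligand charges against the −2 overall charge gives an oxidation state of +2 for cadmium. Cadmium is a group-12 element; Cd(II) is therefore d¹⁰. A d¹⁰ ion has no crystal-field stabilisation preference between square planar and tetrahedral, so four ligands adopt the sterically favoured tetrahedral geometry. → tetrahedral.

[CdCl4]^2-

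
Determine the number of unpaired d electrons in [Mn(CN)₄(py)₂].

3 unpaired electrons

Each cyanide is −1; pyridine is neutral; balancing the 0 overall charge requires Mn(IV).
Mn sits in group 7, so the d-electron count is 7 − 4 = 3.
In an octahedral field the d³ configuration is t₂g³e_g⁰ (only one arrangement possible), giving 3 unpaired electrons.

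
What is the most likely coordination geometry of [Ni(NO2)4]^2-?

square planar

Each nitro (N-bound nitrite) is −1; balancing the −2 overall charge requires Ni(II).
Group 10 minus oxidation state 2 gives a d⁸ configuration.
Coordination number: 4.
Nitro (N-bound nitrite) is a strong-field ligand (high in the spectrochemical series).
A 3d d⁸ ion with strong-field ligands gains enough CFSE to favour square planar over tetrahedral.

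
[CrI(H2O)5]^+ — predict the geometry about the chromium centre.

Ligand charges: each iodide is −1; water is neutral. With an overall charge of +1 the chromium centre must be in the +2 oxidation state.
Group 6 minus oxidation state 2 gives a d⁴ configuration.
With 6 monodentate ligands the coordination number is 6.
Six donors around a single metal centre give an octahedral coordination sphere.

octahedral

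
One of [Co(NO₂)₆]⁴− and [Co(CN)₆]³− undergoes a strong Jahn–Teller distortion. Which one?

[Co(NO₂)₆]⁴−: Ligand charges: each nitro (N-bound nitrite) is −1. With an overall charge of −4 the cobalt centre must be in the +2 oxidation state. Cobalt is a group-9 element; Co(II) is therefore d⁷. Nitro (N-bound nitrite) is a strong-field ligand (high in the spectrochemical series) for a first-row metal, so the complex is low-spin. The t₂g⁶e_g¹ (low-spin) configuration has an unevenly filled e_g set; the Jahn–Teller theorem predicts a tetragonal distortion (typically axial elongation) to lift the degeneracy.
[Co(CN)₆]³−: Each cyanide is −1; balancing the −3 overall charge requires Co(III). Group 9 minus oxidation state 3 gives a d⁶ configuration. Co(III) has an exceptionally large octahedral splitting and is low-spin with essentially every ligand except fluoride. The d⁶ configuration leaves the e_g set evenly filled (or empty) — no strong Jahn–Teller driving force.

[Co(NO₂)₆]⁴−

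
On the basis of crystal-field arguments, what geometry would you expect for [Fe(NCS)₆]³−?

Each isothiocyanate is −1; balancing the −3 overall charge requires Fe(III).
Fe sits in group 8, so the d-electron count is 8 − 3 = 5.
Coordination number: 6.
Six donors around a single metal centre give an octahedral coordination sphere.

octahedral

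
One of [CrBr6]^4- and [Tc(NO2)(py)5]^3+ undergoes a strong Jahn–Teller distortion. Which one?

[CrBr6]^4-

[CrBr6]^4-: Ligand charges: each bromide is −1. With an overall charge of −4 the chromium centre must be in the +2 oxidation state. Group 6 minus oxidation state 2 gives a d⁴ configuration. Bromide is a weak-field ligand for a first-row metal, so the complex is high-spin. The t₂g³e_g¹ (high-spin) configuration has an unevenly filled e_g set; the Jahn–Teller theorem predicts a tetragonal distortion (typically axial elongation) to lift the degeneracy.
[Tc(NO2)(py)5]^3+: Summing ligand charges against the +3 overall charge gives an oxidation state of +4 for technetium. Tc sits in group 7, so the d-electron count is 7 − 4 = 3. The d³ configuration leaves the e_g set evenly filled (or empty) — no strong Jahn–Teller driving force.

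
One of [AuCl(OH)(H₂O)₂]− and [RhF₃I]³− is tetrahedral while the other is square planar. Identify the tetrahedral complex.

[AuCl(OH)(H₂O)₂]−

For [AuCl(OH)(H₂O)₂]−: Each chloride is −1; each hydroxide is −1; water is neutral; balancing the −1 overall charge requires Au(I). Gold is a group-11 element; Au(I) is therefore d¹⁰. A d¹⁰ ion has no crystal-field stabilisation preference between square planar and tetrahedral, so four ligands adopt the sterically favoured tetrahedral geometry. → tetrahedral.
For [RhF₃I]³−: Summing ligand charges against the −3 overall charge gives an oxidation state of +1 for rhodium. Group 9 minus oxidation state 1 gives a d⁸ configuration. A 4d d⁸ ion has a large crystal-field splitting; square planar leaves the high-energy d_{x²−y²} orbital empty and maximises CFSE. → square planar.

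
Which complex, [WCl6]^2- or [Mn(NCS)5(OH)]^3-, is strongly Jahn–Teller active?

[Mn(NCS)5(OH)]^3-

[WCl6]^2-: Ligand charges: each chloride is −1. With an overall charge of −2 the tungsten centre must be in the +4 oxidation state. W sits in group 6, so the d-electron count is 6 − 4 = 2. The d² configuration leaves the e_g set evenly filled (or empty) — no strong Jahn–Teller driving force.
[Mn(NCS)5(OH)]^3-: Summing ligand charges against the −3 overall charge gives an oxidation state of +3 for manganese. Manganese is a group-7 element; Mn(III) is therefore d⁴. Hydroxide and isothiocyanate are weak-field ligands for a first-row metal, so the complex is high-spin. The t₂g³e_g¹ (high-spin) configuration has an unevenly filled e_g set; the Jahn–Teller theorem predicts a tetragonal distortion (typically axial elongation) to lift the degeneracy.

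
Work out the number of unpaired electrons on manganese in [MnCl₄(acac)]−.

Summing ligand charges against the −1 overall charge gives an oxidation state of +4 for manganese.
Group 7 minus oxidation state 4 gives a d³ configuration.
Counting donor atoms: 4×chloride (monodentate) → 4 donors; 1×acetylacetonate (bidentate) → 2 donors. Coordination number = 6.
In an octahedral field the d³ configuration is t₂g³e_g⁰ (only one arrangement possible), giving 3 unpaired electrons.

3 unpaired electrons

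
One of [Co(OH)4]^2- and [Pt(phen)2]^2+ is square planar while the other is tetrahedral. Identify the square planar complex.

For [Co(OH)4]^2-: Ligand charges: each hydroxide is −1. With an overall charge of −2 the cobalt centre must be in the +2 oxidation state. Co sits in group 9, so the d-electron count is 9 − 2 = 7. For a high-spin 3d d⁷ ion with weak-field ligands the small Δₜ gives little square-planar CFSE advantage, so four ligands adopt the sterically favoured tetrahedral geometry. → tetrahedral.
For [Pt(phen)2]^2+: 1,10-phenanthroline is neutral; balancing the +2 overall charge requires Pt(II). Pt sits in group 10, so the d-electron count is 10 − 2 = 8. A 5d d⁸ ion has a large crystal-field splitting; square planar leaves the high-energy d_{x²−y²} orbital empty and maximises CFSE. → square planar.

[Pt(phen)2]^2+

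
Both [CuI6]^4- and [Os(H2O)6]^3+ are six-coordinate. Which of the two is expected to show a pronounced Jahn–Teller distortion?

[CuI6]^4-: Ligand charges: each iodide is −1. With an overall charge of −4 the copper centre must be in the +2 oxidation state. Cu sits in group 11, so the d-electron count is 11 − 2 = 9. The t₂g⁶e_g³ configuration has an unevenly filled e_g set; the Jahn–Teller theorem predicts a tetragonal distortion (typically axial elongation) to lift the degeneracy.
[Os(H2O)6]^3+: Summing ligand charges against the +3 overall charge gives an oxidation state of +3 for osmium. Os sits in group 8, so the d-electron count is 8 − 3 = 5. A 5d ion has a large Δₒ and is invariably low-spin. The d⁵ configuration leaves the e_g set evenly filled (or empty) — no strong Jahn–Teller driving force.

[CuI6]^4-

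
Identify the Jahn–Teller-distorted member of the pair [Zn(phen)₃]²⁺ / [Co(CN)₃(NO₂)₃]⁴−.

[Zn(phen)₃]²⁺: Ligand charges: 1,10-phenanthroline is neutral. With an overall charge of +2 the zinc centre must be in the +2 oxidation state. Group 12 minus oxidation state 2 gives a d¹⁰ configuration. The d¹⁰ configuration leaves the e_g set evenly filled (or empty) — no strong Jahn–Teller driving force.
[Co(CN)₃(NO₂)₃]⁴−: Summing ligand charges against the −4 overall charge gives an oxidation state of +2 for cobalt. Co sits in group 9, so the d-electron count is 9 − 2 = 7. Cyanide and nitro (N-bound nitrite) are strong-field ligands (high in the spectrochemical series) for a first-row metal, so the complex is low-spin. The t₂g⁶e_g¹ (low-spin) configuration has an unevenly filled e_g set; the Jahn–Teller theorem predicts a tetragonal distortion (typically axial elongation) to lift the degeneracy.

[Co(CN)₃(NO₂)₃]⁴−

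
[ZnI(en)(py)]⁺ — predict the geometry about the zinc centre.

Summing ligand charges against the +1 overall charge gives an oxidation state of +2 for zinc.
Zn sits in group 12, so the d-electron count is 12 − 2 = 10.
Counting donor atoms: 1×iodide (monodentate) → 1 donor; 1×ethylenediamine (bidentate) → 2 donors; 1×pyridine (monodentate) → 1 donor. Coordination number = 4.
A d¹⁰ ion has no crystal-field stabilisation preference between square planar and tetrahedral, so four ligands adopt the sterically favoured tetrahedral geometry.

tetrahedral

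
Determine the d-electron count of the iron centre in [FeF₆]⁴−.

d6

Ligand charges: each fluoride is −1. With an overall charge of −4 the iron centre must be in the +2 oxidation state.
Group 8 minus oxidation state 2 gives a d⁶ configuration.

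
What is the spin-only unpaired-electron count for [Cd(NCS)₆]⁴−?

Each isothiocyanate is −1; balancing the −4 overall charge requires Cd(II).
Group 12 minus oxidation state 2 gives a d¹⁰ configuration.
In an octahedral field the d¹⁰ configuration is t₂g⁶e_g⁴, giving 0 unpaired electrons.

0 unpaired electrons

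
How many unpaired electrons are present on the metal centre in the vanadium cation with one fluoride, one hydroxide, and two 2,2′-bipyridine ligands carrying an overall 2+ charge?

Each fluoride is −1; each hydroxide is −1; 2,2′-bipyridine is neutral; balancing the +2 overall charge requires V(IV).
Group 5 minus oxidation state 4 gives a d¹ configuration.
Counting donor atoms: 1×fluoride (monodentate) → 1 donor; 1×hydroxide (monodentate) → 1 donor; 2×2,2′-bipyridine (bidentate) → 4 donors. Coordination number = 6.
In an octahedral field the d¹ configuration is t₂g¹e_g⁰ (only one arrangement possible), giving 1 unpaired electron.

1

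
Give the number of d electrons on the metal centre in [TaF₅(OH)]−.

d⁰

Each fluoride is −1; each hydroxide is −1; balancing the −1 overall charge requires Ta(V).
Ta sits in group 5, so the d-electron count is 5 − 5 = 0.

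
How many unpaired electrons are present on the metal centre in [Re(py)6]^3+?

Pyridine is neutral; balancing the +3 overall charge requires Re(III).
Re sits in group 7, so the d-electron count is 7 − 3 = 4.
The spin state decides the count: a 5d ion has a large Δₒ and is invariably low-spin.
An octahedral low-spin d⁴ ion is t₂g⁴e_g⁰, giving 2 unpaired electrons.

2 unpaired electrons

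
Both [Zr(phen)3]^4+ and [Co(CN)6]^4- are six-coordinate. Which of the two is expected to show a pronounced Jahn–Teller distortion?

[Co(CN)6]^4-

[Zr(phen)3]^4+: 1,10-phenanthroline is neutral; balancing the +4 overall charge requires Zr(IV). Group 4 minus oxidation state 4 gives a d⁰ configuration. The d⁰ configuration leaves the e_g set evenly filled (or empty) — no strong Jahn–Teller driving force.
[Co(CN)6]^4-: Ligand charges: each cyanide is −1. With an overall charge of −4 the cobalt centre must be in the +2 oxidation state. Group 9 minus oxidation state 2 gives a d⁷ configuration. Cyanide is a strong-field ligand (high in the spectrochemical series) for a first-row metal, so the complex is low-spin. The t₂g⁶e_g¹ (low-spin) configuration has an unevenly filled e_g set; the Jahn–Teller theorem predicts a tetragonal distortion (typically axial elongation) to lift the degeneracy.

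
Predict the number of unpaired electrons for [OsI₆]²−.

2

Each iodide is −1; balancing the −2 overall charge requires Os(IV).
Group 8 minus oxidation state 4 gives a d⁴ configuration.
The spin state decides the count: a 5d ion has a large Δₒ and is invariably low-spin.
An octahedral low-spin d⁴ ion is t₂g⁴e_g⁰, giving 2 unpaired electrons.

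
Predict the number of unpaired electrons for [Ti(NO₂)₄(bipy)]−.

Ligand charges: each nitro (N-bound nitrite) is −1; 2,2′-bipyridine is neutral. With an overall charge of −1 the titanium centre must be in the +3 oxidation state.
Titanium is a group-4 element; Ti(III) is therefore d¹.
Counting donor atoms: 4×nitro (N-bound nitrite) (monodentate) → 4 donors; 1×2,2′-bipyridine (bidentate) → 2 donors. Coordination number = 6.
In an octahedral field the d¹ configuration is t₂g¹e_g⁰ (only one arrangement possible), giving 1 unpaired electron.

1 unpaired electron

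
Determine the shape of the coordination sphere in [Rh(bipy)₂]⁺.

square planar

Summing ligand charges against the +1 overall charge gives an oxidation state of +1 for rhodium.
Group 9 minus oxidation state 1 gives a d⁸ configuration.
Counting donor atoms: 2×2,2′-bipyridine (bidentate) → 4 donors. Coordination number = 4.
A 4d d⁸ ion has a large crystal-field splitting; square planar leaves the high-energy d_{x²−y²} orbital empty and maximises CFSE.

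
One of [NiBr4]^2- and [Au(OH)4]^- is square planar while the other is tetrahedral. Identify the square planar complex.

[Au(OH)4]^-

For [NiBr4]^2-: Summing ligand charges against the −2 overall charge gives an oxidation state of +2 for nickel. Nickel is a group-10 element; Ni(II) is therefore d⁸. Bromide is a weak-field ligand. With weak-field ligands the CFSE gain from square planar is small, so a 3d d⁸ ion takes the sterically preferred tetrahedral geometry. → tetrahedral.
For [Au(OH)4]^-: Ligand charges: each hydroxide is −1. With an overall charge of −1 the gold centre must be in the +3 oxidation state. Group 11 minus oxidation state 3 gives a d⁸ configuration. A 5d d⁸ ion has a large crystal-field splitting; square planar leaves the high-energy d_{x²−y²} orbital empty and maximises CFSE. → square planar.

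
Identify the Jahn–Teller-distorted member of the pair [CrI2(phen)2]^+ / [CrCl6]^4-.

[CrCl6]^4-

[CrI2(phen)2]^+: Summing ligand charges against the +1 overall charge gives an oxidation state of +3 for chromium. Cr sits in group 6, so the d-electron count is 6 − 3 = 3. The d³ configuration leaves the e_g set evenly filled (or empty) — no strong Jahn–Teller driving force.
[CrCl6]^4-: Each chloride is −1; balancing the −4 overall charge requires Cr(II). Chromium is a group-6 element; Cr(II) is therefore d⁴. Chloride is a weak-field ligand for a first-row metal, so the complex is high-spin. The t₂g³e_g¹ (high-spin) configuration has an unevenly filled e_g set; the Jahn–Teller theorem predicts a tetragonal distortion (typically axial elongation) to lift the degeneracy.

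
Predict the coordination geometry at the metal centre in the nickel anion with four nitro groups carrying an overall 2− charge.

Summing ligand charges against the −2 overall charge gives an oxidation state of +2 for nickel.
Group 10 minus oxidation state 2 gives a d⁸ configuration.
Coordination number: 4.
Nitro (N-bound nitrite) is a strong-field ligand (high in the spectrochemical series).
A 3d d⁸ ion with strong-field ligands gains enough CFSE to favour square planar over tetrahedral.

square planar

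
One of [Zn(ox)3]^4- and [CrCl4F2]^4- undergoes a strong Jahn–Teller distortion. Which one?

[CrCl4F2]^4-

[Zn(ox)3]^4-: Ligand charges: each oxalate is −2. With an overall charge of −4 the zinc centre must be in the +2 oxidation state. Zinc is a group-12 element; Zn(II) is therefore d¹⁰. The d¹⁰ configuration leaves the e_g set evenly filled (or empty) — no strong Jahn–Teller driving force.
[CrCl4F2]^4-: Ligand charges: each chloride is −1; each fluoride is −1. With an overall charge of −4 the chromium centre must be in the +2 oxidation state. Cr sits in group 6, so the d-electron count is 6 − 2 = 4. Chloride and fluoride are weak-field ligands for a first-row metal, so the complex is high-spin. The t₂g³e_g¹ (high-spin) configuration has an unevenly filled e_g set; the Jahn–Teller theorem predicts a tetragonal distortion (typically axial elongation) to lift the degeneracy.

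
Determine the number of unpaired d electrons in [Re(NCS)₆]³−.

Each isothiocyanate is −1; balancing the −3 overall charge requires Re(III).
Rhenium is a group-7 element; Re(III) is therefore d⁴.
The spin state decides the count: a 5d ion has a large Δₒ and is invariably low-spin.
An octahedral low-spin d⁴ ion is t₂g⁴e_g⁰, giving 2 unpaired electrons.

2 unpaired electrons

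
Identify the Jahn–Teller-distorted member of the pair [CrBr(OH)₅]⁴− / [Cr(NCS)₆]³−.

[CrBr(OH)₅]⁴−: Summing ligand charges against the −4 overall charge gives an oxidation state of +2 for chromium. Chromium is a group-6 element; Cr(II) is therefore d⁴. Bromide and hydroxide are weak-field ligands for a first-row metal, so the complex is high-spin. The t₂g³e_g¹ (high-spin) configuration has an unevenly filled e_g set; the Jahn–Teller theorem predicts a tetragonal distortion (typically axial elongation) to lift the degeneracy.
[Cr(NCS)₆]³−: Summing ligand charges against the −3 overall charge gives an oxidation state of +3 for chromium. Cr sits in group 6, so the d-electron count is 6 − 3 = 3. The d³ configuration leaves the e_g set evenly filled (or empty) — no strong Jahn–Teller driving force.

[CrBr(OH)₅]⁴−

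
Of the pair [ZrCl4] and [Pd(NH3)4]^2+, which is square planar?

For [ZrCl4]: Each chloride is −1; balancing the 0 overall charge requires Zr(IV). Zirconium is a group-4 element; Zr(IV) is therefore d⁰. A d⁰ ion has no crystal-field stabilisation preference between square planar and tetrahedral, so four ligands adopt the sterically favoured tetrahedral geometry. → tetrahedral.
For [Pd(NH3)4]^2+: Ammonia is neutral; balancing the +2 overall charge requires Pd(II). Pd sits in group 10, so the d-electron count is 10 − 2 = 8. A 4d d⁸ ion has a large crystal-field splitting; square planar leaves the high-energy d_{x²−y²} orbital empty and maximises CFSE. → square planar.

[Pd(NH3)4]^2+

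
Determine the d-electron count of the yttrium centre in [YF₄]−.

d0

Each fluoride is −1; balancing the −1 overall charge requires Y(III).
Y sits in group 3, so the d-electron count is 3 − 3 = 0.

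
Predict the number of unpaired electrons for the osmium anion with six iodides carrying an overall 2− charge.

Ligand charges: each iodide is −1. With an overall charge of −2 the osmium centre must be in the +4 oxidation state.
Group 8 minus oxidation state 4 gives a d⁴ configuration.
The spin state decides the count: a 5d ion has a large Δₒ and is invariably low-spin.
An octahedral low-spin d⁴ ion is t₂g⁴e_g⁰, giving 2 unpaired electrons.

2 unpaired electrons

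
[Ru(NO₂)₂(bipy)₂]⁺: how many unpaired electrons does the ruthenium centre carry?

Each nitro (N-bound nitrite) is −1; 2,2′-bipyridine is neutral; balancing the +1 overall charge requires Ru(III).
Ru sits in group 8, so the d-electron count is 8 − 3 = 5.
Counting donor atoms: 2×nitro (N-bound nitrite) (monodentate) → 2 donors; 2×2,2′-bipyridine (bidentate) → 4 donors. Coordination number = 6.
The spin state decides the count: a 4d ion has a large Δₒ and is invariably low-spin.
An octahedral low-spin d⁵ ion is t₂g⁵e_g⁰, giving 1 unpaired electron.

1 unpaired electron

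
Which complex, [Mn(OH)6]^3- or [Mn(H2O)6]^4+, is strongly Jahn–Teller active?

[Mn(OH)6]^3-: Summing ligand charges against the −3 overall charge gives an oxidation state of +3 for manganese. Manganese is a group-7 element; Mn(III) is therefore d⁴. Hydroxide is a weak-field ligand for a first-row metal, so the complex is high-spin. The t₂g³e_g¹ (high-spin) configuration has an unevenly filled e_g set; the Jahn–Teller theorem predicts a tetragonal distortion (typically axial elongation) to lift the degeneracy.
[Mn(H2O)6]^4+: Water is neutral; balancing the +4 overall charge requires Mn(IV). Manganese is a group-7 element; Mn(IV) is therefore d³. The d³ configuration leaves the e_g set evenly filled (or empty) — no strong Jahn–Teller driving force.

[Mn(OH)6]^3-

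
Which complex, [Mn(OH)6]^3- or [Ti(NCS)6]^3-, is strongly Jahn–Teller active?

[Mn(OH)6]^3-: Summing ligand charges against the −3 overall charge gives an oxidation state of +3 for manganese. Manganese is a group-7 element; Mn(III) is therefore d⁴. Hydroxide is a weak-field ligand for a first-row metal, so the complex is high-spin. The t₂g³e_g¹ (high-spin) configuration has an unevenly filled e_g set; the Jahn–Teller theorem predicts a tetragonal distortion (typically axial elongation) to lift the degeneracy.
[Ti(NCS)6]^3-: Ligand charges: each isothiocyanate is −1. With an overall charge of −3 the titanium centre must be in the +3 oxidation state. Group 4 minus oxidation state 3 gives a d¹ configuration. The d¹ configuration leaves the e_g set evenly filled (or empty) — no strong Jahn–Teller driving force.

[Mn(OH)6]^3-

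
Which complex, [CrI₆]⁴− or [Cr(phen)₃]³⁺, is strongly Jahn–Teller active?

[CrI₆]⁴−: Ligand charges: each iodide is −1. With an overall charge of −4 the chromium centre must be in the +2 oxidation state. Cr sits in group 6, so the d-electron count is 6 − 2 = 4. Iodide is a weak-field ligand for a first-row metal, so the complex is high-spin. The t₂g³e_g¹ (high-spin) configuration has an unevenly filled e_g set; the Jahn–Teller theorem predicts a tetragonal distortion (typically axial elongation) to lift the degeneracy.
[Cr(phen)₃]³⁺: 1,10-phenanthroline is neutral; balancing the +3 overall charge requires Cr(III). Cr sits in group 6, so the d-electron count is 6 − 3 = 3. The d³ configuration leaves the e_g set evenly filled (or empty) — no strong Jahn–Teller driving force.

[CrI₆]⁴−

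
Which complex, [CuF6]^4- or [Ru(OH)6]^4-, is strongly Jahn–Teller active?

[CuF6]^4-

[CuF6]^4-: Summing ligand charges against the −4 overall charge gives an oxidation state of +2 for copper. Copper is a group-11 element; Cu(II) is therefore d⁹. The t₂g⁶e_g³ configuration has an unevenly filled e_g set; the Jahn–Teller theorem predicts a tetragonal distortion (typically axial elongation) to lift the degeneracy.
[Ru(OH)6]^4-: Ligand charges: each hydroxide is −1. With an overall charge of −4 the ruthenium centre must be in the +2 oxidation state. Ru sits in group 8, so the d-electron count is 8 − 2 = 6. A 4d ion has a large Δₒ and is invariably low-spin. The d⁶ configuration leaves the e_g set evenly filled (or empty) — no strong Jahn–Teller driving force.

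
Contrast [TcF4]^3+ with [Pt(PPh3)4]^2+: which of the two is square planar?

For [TcF4]^3+: Ligand charges: each fluoride is −1. With an overall charge of +3 the technetium centre must be in the +7 oxidation state. Tc sits in group 7, so the d-electron count is 7 − 7 = 0. A d⁰ ion has no crystal-field stabilisation preference between square planar and tetrahedral, so four ligands adopt the sterically favoured tetrahedral geometry. → tetrahedral.
For [Pt(PPh3)4]^2+: Ligand charges: triphenylphosphine is neutral. With an overall charge of +2 the platinum centre must be in the +2 oxidation state. Pt sits in group 10, so the d-electron count is 10 − 2 = 8. A 5d d⁸ ion has a large crystal-field splitting; square planar leaves the high-energy d_{x²−y²} orbital empty and maximises CFSE. → square planar.

[Pt(PPh3)4]^2+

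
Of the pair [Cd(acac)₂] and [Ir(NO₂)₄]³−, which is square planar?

[Ir(NO₂)₄]³−

For [Cd(acac)₂]: Summing ligand charges against the 0 overall charge gives an oxidation state of +2 for cadmium. Cadmium is a group-12 element; Cd(II) is therefore d¹⁰. A d¹⁰ ion has no crystal-field stabilisation preference between square planar and tetrahedral, so four ligands adopt the sterically favoured tetrahedral geometry. → tetrahedral.
For [Ir(NO₂)₄]³−: Ligand charges: each nitro (N-bound nitrite) is −1. With an overall charge of −3 the iridium centre must be in the +1 oxidation state. Ir sits in group 9, so the d-electron count is 9 − 1 = 8. A 5d d⁸ ion has a large crystal-field splitting; square planar leaves the high-energy d_{x²−y²} orbital empty and maximises CFSE. → square planar.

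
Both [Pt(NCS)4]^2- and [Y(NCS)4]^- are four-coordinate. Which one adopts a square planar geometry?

[Pt(NCS)4]^2-

For [Pt(NCS)4]^2-: Ligand charges: each isothiocyanate is −1. With an overall charge of −2 the platinum centre must be in the +2 oxidation state. Group 10 minus oxidation state 2 gives a d⁸ configuration. A 5d d⁸ ion has a large crystal-field splitting; square planar leaves the high-energy d_{x²−y²} orbital empty and maximises CFSE. → square planar.
For [Y(NCS)4]^-: Ligand charges: each isothiocyanate is −1. With an overall charge of −1 the yttrium centre must be in the +3 oxidation state. Yttrium is a group-3 element; Y(III) is therefore d⁰. A d⁰ ion has no crystal-field stabilisation preference between square planar and tetrahedral, so four ligands adopt the sterically favoured tetrahedral geometry. → tetrahedral.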